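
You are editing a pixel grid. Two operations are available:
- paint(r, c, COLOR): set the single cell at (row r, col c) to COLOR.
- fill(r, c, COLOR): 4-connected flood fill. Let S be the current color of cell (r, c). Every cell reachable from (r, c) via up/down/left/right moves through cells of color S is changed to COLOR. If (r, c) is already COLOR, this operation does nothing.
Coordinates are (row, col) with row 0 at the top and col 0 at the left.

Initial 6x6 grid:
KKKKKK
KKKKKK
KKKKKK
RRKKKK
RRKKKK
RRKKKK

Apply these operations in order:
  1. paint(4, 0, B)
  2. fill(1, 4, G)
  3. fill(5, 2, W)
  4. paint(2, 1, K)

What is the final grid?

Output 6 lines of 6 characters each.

Answer: WWWWWW
WWWWWW
WKWWWW
RRWWWW
BRWWWW
RRWWWW

Derivation:
After op 1 paint(4,0,B):
KKKKKK
KKKKKK
KKKKKK
RRKKKK
BRKKKK
RRKKKK
After op 2 fill(1,4,G) [30 cells changed]:
GGGGGG
GGGGGG
GGGGGG
RRGGGG
BRGGGG
RRGGGG
After op 3 fill(5,2,W) [30 cells changed]:
WWWWWW
WWWWWW
WWWWWW
RRWWWW
BRWWWW
RRWWWW
After op 4 paint(2,1,K):
WWWWWW
WWWWWW
WKWWWW
RRWWWW
BRWWWW
RRWWWW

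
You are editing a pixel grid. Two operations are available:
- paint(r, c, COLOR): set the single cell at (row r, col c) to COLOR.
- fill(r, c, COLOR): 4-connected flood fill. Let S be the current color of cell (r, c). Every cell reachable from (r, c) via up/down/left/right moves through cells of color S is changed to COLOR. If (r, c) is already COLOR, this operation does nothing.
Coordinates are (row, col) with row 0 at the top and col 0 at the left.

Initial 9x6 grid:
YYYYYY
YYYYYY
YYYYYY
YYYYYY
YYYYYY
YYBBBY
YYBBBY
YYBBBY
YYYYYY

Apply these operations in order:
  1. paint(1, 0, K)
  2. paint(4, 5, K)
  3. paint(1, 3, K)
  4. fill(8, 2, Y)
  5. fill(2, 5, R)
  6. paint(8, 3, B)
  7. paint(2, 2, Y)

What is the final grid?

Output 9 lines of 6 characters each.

After op 1 paint(1,0,K):
YYYYYY
KYYYYY
YYYYYY
YYYYYY
YYYYYY
YYBBBY
YYBBBY
YYBBBY
YYYYYY
After op 2 paint(4,5,K):
YYYYYY
KYYYYY
YYYYYY
YYYYYY
YYYYYK
YYBBBY
YYBBBY
YYBBBY
YYYYYY
After op 3 paint(1,3,K):
YYYYYY
KYYKYY
YYYYYY
YYYYYY
YYYYYK
YYBBBY
YYBBBY
YYBBBY
YYYYYY
After op 4 fill(8,2,Y) [0 cells changed]:
YYYYYY
KYYKYY
YYYYYY
YYYYYY
YYYYYK
YYBBBY
YYBBBY
YYBBBY
YYYYYY
After op 5 fill(2,5,R) [42 cells changed]:
RRRRRR
KRRKRR
RRRRRR
RRRRRR
RRRRRK
RRBBBR
RRBBBR
RRBBBR
RRRRRR
After op 6 paint(8,3,B):
RRRRRR
KRRKRR
RRRRRR
RRRRRR
RRRRRK
RRBBBR
RRBBBR
RRBBBR
RRRBRR
After op 7 paint(2,2,Y):
RRRRRR
KRRKRR
RRYRRR
RRRRRR
RRRRRK
RRBBBR
RRBBBR
RRBBBR
RRRBRR

Answer: RRRRRR
KRRKRR
RRYRRR
RRRRRR
RRRRRK
RRBBBR
RRBBBR
RRBBBR
RRRBRR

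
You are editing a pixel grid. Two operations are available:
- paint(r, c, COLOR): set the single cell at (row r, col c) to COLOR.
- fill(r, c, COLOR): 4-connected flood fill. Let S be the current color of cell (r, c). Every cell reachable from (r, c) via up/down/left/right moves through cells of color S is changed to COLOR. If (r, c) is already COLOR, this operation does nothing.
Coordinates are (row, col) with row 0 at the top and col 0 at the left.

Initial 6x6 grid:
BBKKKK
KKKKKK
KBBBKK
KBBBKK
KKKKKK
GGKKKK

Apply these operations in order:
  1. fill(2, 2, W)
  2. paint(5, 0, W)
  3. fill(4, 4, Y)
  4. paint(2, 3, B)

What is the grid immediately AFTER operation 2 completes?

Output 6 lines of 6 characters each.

After op 1 fill(2,2,W) [6 cells changed]:
BBKKKK
KKKKKK
KWWWKK
KWWWKK
KKKKKK
GGKKKK
After op 2 paint(5,0,W):
BBKKKK
KKKKKK
KWWWKK
KWWWKK
KKKKKK
WGKKKK

Answer: BBKKKK
KKKKKK
KWWWKK
KWWWKK
KKKKKK
WGKKKK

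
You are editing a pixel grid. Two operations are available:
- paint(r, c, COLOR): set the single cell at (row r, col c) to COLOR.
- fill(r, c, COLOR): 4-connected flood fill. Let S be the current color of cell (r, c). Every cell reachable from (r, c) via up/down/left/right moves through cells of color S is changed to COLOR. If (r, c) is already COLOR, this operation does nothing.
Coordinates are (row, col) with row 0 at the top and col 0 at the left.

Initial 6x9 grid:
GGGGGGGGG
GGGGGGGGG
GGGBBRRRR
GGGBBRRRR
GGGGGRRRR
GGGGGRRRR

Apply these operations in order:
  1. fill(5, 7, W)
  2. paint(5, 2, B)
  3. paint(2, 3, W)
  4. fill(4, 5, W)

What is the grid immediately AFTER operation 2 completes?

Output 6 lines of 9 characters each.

Answer: GGGGGGGGG
GGGGGGGGG
GGGBBWWWW
GGGBBWWWW
GGGGGWWWW
GGBGGWWWW

Derivation:
After op 1 fill(5,7,W) [16 cells changed]:
GGGGGGGGG
GGGGGGGGG
GGGBBWWWW
GGGBBWWWW
GGGGGWWWW
GGGGGWWWW
After op 2 paint(5,2,B):
GGGGGGGGG
GGGGGGGGG
GGGBBWWWW
GGGBBWWWW
GGGGGWWWW
GGBGGWWWW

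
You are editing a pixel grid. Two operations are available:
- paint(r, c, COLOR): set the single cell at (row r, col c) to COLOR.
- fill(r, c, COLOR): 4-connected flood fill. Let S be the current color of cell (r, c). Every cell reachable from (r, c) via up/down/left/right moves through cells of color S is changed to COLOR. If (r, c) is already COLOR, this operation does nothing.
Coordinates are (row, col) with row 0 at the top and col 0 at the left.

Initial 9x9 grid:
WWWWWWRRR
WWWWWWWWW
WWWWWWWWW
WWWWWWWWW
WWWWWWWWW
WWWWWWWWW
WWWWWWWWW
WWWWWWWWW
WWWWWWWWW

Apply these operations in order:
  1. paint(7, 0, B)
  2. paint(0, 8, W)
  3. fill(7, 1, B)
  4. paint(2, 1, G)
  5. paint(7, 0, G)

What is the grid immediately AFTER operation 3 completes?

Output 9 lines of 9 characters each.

After op 1 paint(7,0,B):
WWWWWWRRR
WWWWWWWWW
WWWWWWWWW
WWWWWWWWW
WWWWWWWWW
WWWWWWWWW
WWWWWWWWW
BWWWWWWWW
WWWWWWWWW
After op 2 paint(0,8,W):
WWWWWWRRW
WWWWWWWWW
WWWWWWWWW
WWWWWWWWW
WWWWWWWWW
WWWWWWWWW
WWWWWWWWW
BWWWWWWWW
WWWWWWWWW
After op 3 fill(7,1,B) [78 cells changed]:
BBBBBBRRB
BBBBBBBBB
BBBBBBBBB
BBBBBBBBB
BBBBBBBBB
BBBBBBBBB
BBBBBBBBB
BBBBBBBBB
BBBBBBBBB

Answer: BBBBBBRRB
BBBBBBBBB
BBBBBBBBB
BBBBBBBBB
BBBBBBBBB
BBBBBBBBB
BBBBBBBBB
BBBBBBBBB
BBBBBBBBB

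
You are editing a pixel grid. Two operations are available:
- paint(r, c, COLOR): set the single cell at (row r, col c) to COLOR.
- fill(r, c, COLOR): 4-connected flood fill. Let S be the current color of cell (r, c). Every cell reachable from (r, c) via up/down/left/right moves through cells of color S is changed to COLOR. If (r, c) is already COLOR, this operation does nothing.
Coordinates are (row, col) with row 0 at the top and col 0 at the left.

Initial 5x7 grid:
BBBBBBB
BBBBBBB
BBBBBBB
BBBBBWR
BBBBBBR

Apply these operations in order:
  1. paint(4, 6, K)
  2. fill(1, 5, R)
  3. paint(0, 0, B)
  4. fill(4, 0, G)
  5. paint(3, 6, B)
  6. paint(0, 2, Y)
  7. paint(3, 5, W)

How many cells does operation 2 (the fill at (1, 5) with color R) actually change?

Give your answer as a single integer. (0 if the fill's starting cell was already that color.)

After op 1 paint(4,6,K):
BBBBBBB
BBBBBBB
BBBBBBB
BBBBBWR
BBBBBBK
After op 2 fill(1,5,R) [32 cells changed]:
RRRRRRR
RRRRRRR
RRRRRRR
RRRRRWR
RRRRRRK

Answer: 32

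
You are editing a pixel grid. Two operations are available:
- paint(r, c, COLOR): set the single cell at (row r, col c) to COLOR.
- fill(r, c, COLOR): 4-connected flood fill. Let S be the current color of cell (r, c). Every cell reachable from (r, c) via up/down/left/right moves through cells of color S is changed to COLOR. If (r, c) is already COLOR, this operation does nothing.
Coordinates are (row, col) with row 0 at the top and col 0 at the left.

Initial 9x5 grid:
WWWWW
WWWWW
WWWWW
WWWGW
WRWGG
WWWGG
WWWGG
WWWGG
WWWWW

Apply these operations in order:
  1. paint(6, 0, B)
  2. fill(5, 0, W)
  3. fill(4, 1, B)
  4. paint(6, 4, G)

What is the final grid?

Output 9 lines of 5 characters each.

After op 1 paint(6,0,B):
WWWWW
WWWWW
WWWWW
WWWGW
WRWGG
WWWGG
BWWGG
WWWGG
WWWWW
After op 2 fill(5,0,W) [0 cells changed]:
WWWWW
WWWWW
WWWWW
WWWGW
WRWGG
WWWGG
BWWGG
WWWGG
WWWWW
After op 3 fill(4,1,B) [1 cells changed]:
WWWWW
WWWWW
WWWWW
WWWGW
WBWGG
WWWGG
BWWGG
WWWGG
WWWWW
After op 4 paint(6,4,G):
WWWWW
WWWWW
WWWWW
WWWGW
WBWGG
WWWGG
BWWGG
WWWGG
WWWWW

Answer: WWWWW
WWWWW
WWWWW
WWWGW
WBWGG
WWWGG
BWWGG
WWWGG
WWWWW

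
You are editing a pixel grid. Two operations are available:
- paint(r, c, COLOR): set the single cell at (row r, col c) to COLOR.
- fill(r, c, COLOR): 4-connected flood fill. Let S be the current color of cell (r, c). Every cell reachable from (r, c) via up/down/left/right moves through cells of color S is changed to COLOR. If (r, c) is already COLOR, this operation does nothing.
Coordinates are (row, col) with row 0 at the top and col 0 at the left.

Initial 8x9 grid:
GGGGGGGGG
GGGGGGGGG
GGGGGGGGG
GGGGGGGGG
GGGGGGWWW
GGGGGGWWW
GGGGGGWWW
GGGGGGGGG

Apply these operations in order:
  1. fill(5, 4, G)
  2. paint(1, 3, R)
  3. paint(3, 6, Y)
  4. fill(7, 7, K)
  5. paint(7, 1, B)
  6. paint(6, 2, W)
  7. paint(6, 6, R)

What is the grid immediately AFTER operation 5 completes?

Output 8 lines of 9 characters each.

After op 1 fill(5,4,G) [0 cells changed]:
GGGGGGGGG
GGGGGGGGG
GGGGGGGGG
GGGGGGGGG
GGGGGGWWW
GGGGGGWWW
GGGGGGWWW
GGGGGGGGG
After op 2 paint(1,3,R):
GGGGGGGGG
GGGRGGGGG
GGGGGGGGG
GGGGGGGGG
GGGGGGWWW
GGGGGGWWW
GGGGGGWWW
GGGGGGGGG
After op 3 paint(3,6,Y):
GGGGGGGGG
GGGRGGGGG
GGGGGGGGG
GGGGGGYGG
GGGGGGWWW
GGGGGGWWW
GGGGGGWWW
GGGGGGGGG
After op 4 fill(7,7,K) [61 cells changed]:
KKKKKKKKK
KKKRKKKKK
KKKKKKKKK
KKKKKKYKK
KKKKKKWWW
KKKKKKWWW
KKKKKKWWW
KKKKKKKKK
After op 5 paint(7,1,B):
KKKKKKKKK
KKKRKKKKK
KKKKKKKKK
KKKKKKYKK
KKKKKKWWW
KKKKKKWWW
KKKKKKWWW
KBKKKKKKK

Answer: KKKKKKKKK
KKKRKKKKK
KKKKKKKKK
KKKKKKYKK
KKKKKKWWW
KKKKKKWWW
KKKKKKWWW
KBKKKKKKK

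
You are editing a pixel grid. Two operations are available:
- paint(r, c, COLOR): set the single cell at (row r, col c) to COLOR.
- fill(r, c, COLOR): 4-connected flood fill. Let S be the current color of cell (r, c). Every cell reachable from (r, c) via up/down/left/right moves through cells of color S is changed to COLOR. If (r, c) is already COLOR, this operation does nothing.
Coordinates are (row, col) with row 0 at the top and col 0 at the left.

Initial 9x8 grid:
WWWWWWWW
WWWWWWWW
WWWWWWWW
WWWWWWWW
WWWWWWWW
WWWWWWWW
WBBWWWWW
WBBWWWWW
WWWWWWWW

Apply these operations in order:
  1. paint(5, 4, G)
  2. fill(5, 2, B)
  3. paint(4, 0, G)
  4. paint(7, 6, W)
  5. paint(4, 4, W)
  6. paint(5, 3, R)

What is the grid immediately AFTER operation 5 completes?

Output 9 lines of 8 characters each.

After op 1 paint(5,4,G):
WWWWWWWW
WWWWWWWW
WWWWWWWW
WWWWWWWW
WWWWWWWW
WWWWGWWW
WBBWWWWW
WBBWWWWW
WWWWWWWW
After op 2 fill(5,2,B) [67 cells changed]:
BBBBBBBB
BBBBBBBB
BBBBBBBB
BBBBBBBB
BBBBBBBB
BBBBGBBB
BBBBBBBB
BBBBBBBB
BBBBBBBB
After op 3 paint(4,0,G):
BBBBBBBB
BBBBBBBB
BBBBBBBB
BBBBBBBB
GBBBBBBB
BBBBGBBB
BBBBBBBB
BBBBBBBB
BBBBBBBB
After op 4 paint(7,6,W):
BBBBBBBB
BBBBBBBB
BBBBBBBB
BBBBBBBB
GBBBBBBB
BBBBGBBB
BBBBBBBB
BBBBBBWB
BBBBBBBB
After op 5 paint(4,4,W):
BBBBBBBB
BBBBBBBB
BBBBBBBB
BBBBBBBB
GBBBWBBB
BBBBGBBB
BBBBBBBB
BBBBBBWB
BBBBBBBB

Answer: BBBBBBBB
BBBBBBBB
BBBBBBBB
BBBBBBBB
GBBBWBBB
BBBBGBBB
BBBBBBBB
BBBBBBWB
BBBBBBBB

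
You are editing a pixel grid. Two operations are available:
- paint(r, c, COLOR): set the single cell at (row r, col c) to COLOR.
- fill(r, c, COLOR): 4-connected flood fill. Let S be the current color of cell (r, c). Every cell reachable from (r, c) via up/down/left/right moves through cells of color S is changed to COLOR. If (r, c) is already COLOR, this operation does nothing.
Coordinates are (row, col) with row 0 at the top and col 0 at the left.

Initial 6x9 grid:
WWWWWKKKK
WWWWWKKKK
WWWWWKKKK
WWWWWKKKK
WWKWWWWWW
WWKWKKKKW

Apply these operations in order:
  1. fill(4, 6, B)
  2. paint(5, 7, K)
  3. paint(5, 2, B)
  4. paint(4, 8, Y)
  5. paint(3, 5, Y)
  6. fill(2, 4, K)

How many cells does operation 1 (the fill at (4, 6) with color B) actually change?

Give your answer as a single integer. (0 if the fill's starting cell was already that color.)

After op 1 fill(4,6,B) [32 cells changed]:
BBBBBKKKK
BBBBBKKKK
BBBBBKKKK
BBBBBKKKK
BBKBBBBBB
BBKBKKKKB

Answer: 32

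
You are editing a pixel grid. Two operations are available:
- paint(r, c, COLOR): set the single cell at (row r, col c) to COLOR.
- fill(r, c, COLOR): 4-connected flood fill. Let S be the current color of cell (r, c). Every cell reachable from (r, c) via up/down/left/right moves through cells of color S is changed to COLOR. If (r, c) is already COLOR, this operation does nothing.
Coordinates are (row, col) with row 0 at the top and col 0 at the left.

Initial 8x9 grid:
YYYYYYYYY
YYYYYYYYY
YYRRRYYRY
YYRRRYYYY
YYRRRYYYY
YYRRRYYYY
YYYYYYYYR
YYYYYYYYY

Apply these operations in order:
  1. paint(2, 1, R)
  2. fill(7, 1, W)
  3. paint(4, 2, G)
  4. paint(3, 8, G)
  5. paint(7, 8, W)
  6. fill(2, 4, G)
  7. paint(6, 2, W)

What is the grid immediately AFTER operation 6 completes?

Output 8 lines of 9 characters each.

Answer: WWWWWWWWW
WWWWWWWWW
WGGGGWWRW
WWGGGWWWG
WWGGGWWWW
WWGGGWWWW
WWWWWWWWR
WWWWWWWWW

Derivation:
After op 1 paint(2,1,R):
YYYYYYYYY
YYYYYYYYY
YRRRRYYRY
YYRRRYYYY
YYRRRYYYY
YYRRRYYYY
YYYYYYYYR
YYYYYYYYY
After op 2 fill(7,1,W) [57 cells changed]:
WWWWWWWWW
WWWWWWWWW
WRRRRWWRW
WWRRRWWWW
WWRRRWWWW
WWRRRWWWW
WWWWWWWWR
WWWWWWWWW
After op 3 paint(4,2,G):
WWWWWWWWW
WWWWWWWWW
WRRRRWWRW
WWRRRWWWW
WWGRRWWWW
WWRRRWWWW
WWWWWWWWR
WWWWWWWWW
After op 4 paint(3,8,G):
WWWWWWWWW
WWWWWWWWW
WRRRRWWRW
WWRRRWWWG
WWGRRWWWW
WWRRRWWWW
WWWWWWWWR
WWWWWWWWW
After op 5 paint(7,8,W):
WWWWWWWWW
WWWWWWWWW
WRRRRWWRW
WWRRRWWWG
WWGRRWWWW
WWRRRWWWW
WWWWWWWWR
WWWWWWWWW
After op 6 fill(2,4,G) [12 cells changed]:
WWWWWWWWW
WWWWWWWWW
WGGGGWWRW
WWGGGWWWG
WWGGGWWWW
WWGGGWWWW
WWWWWWWWR
WWWWWWWWW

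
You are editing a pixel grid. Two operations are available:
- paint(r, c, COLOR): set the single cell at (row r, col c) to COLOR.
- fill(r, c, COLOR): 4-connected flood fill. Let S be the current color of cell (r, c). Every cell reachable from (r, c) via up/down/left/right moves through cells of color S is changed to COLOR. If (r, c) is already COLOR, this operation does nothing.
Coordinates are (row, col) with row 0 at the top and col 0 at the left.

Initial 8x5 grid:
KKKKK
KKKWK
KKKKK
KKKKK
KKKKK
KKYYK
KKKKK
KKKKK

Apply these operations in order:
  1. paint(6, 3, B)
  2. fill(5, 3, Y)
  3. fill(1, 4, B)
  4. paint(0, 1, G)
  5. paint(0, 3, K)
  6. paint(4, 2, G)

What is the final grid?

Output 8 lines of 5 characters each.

Answer: BGBKB
BBBWB
BBBBB
BBBBB
BBGBB
BBYYB
BBBBB
BBBBB

Derivation:
After op 1 paint(6,3,B):
KKKKK
KKKWK
KKKKK
KKKKK
KKKKK
KKYYK
KKKBK
KKKKK
After op 2 fill(5,3,Y) [0 cells changed]:
KKKKK
KKKWK
KKKKK
KKKKK
KKKKK
KKYYK
KKKBK
KKKKK
After op 3 fill(1,4,B) [36 cells changed]:
BBBBB
BBBWB
BBBBB
BBBBB
BBBBB
BBYYB
BBBBB
BBBBB
After op 4 paint(0,1,G):
BGBBB
BBBWB
BBBBB
BBBBB
BBBBB
BBYYB
BBBBB
BBBBB
After op 5 paint(0,3,K):
BGBKB
BBBWB
BBBBB
BBBBB
BBBBB
BBYYB
BBBBB
BBBBB
After op 6 paint(4,2,G):
BGBKB
BBBWB
BBBBB
BBBBB
BBGBB
BBYYB
BBBBB
BBBBB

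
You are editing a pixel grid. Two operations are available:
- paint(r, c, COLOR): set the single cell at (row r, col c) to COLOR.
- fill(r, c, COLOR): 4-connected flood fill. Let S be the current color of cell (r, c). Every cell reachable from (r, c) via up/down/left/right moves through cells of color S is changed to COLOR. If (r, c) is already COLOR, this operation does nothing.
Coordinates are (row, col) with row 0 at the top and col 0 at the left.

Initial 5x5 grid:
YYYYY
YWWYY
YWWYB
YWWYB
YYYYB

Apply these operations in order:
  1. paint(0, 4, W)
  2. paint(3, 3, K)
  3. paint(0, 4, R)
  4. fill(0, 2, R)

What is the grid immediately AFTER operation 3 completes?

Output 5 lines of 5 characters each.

After op 1 paint(0,4,W):
YYYYW
YWWYY
YWWYB
YWWYB
YYYYB
After op 2 paint(3,3,K):
YYYYW
YWWYY
YWWYB
YWWKB
YYYYB
After op 3 paint(0,4,R):
YYYYR
YWWYY
YWWYB
YWWKB
YYYYB

Answer: YYYYR
YWWYY
YWWYB
YWWKB
YYYYB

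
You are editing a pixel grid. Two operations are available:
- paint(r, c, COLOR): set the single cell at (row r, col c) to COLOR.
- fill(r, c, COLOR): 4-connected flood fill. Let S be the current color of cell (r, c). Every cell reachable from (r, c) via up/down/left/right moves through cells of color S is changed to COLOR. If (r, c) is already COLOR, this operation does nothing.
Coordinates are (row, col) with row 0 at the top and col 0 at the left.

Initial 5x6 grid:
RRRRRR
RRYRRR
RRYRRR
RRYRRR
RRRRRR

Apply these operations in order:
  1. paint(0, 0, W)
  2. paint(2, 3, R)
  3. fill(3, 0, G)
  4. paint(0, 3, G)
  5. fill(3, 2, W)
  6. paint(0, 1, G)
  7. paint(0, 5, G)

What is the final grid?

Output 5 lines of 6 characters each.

After op 1 paint(0,0,W):
WRRRRR
RRYRRR
RRYRRR
RRYRRR
RRRRRR
After op 2 paint(2,3,R):
WRRRRR
RRYRRR
RRYRRR
RRYRRR
RRRRRR
After op 3 fill(3,0,G) [26 cells changed]:
WGGGGG
GGYGGG
GGYGGG
GGYGGG
GGGGGG
After op 4 paint(0,3,G):
WGGGGG
GGYGGG
GGYGGG
GGYGGG
GGGGGG
After op 5 fill(3,2,W) [3 cells changed]:
WGGGGG
GGWGGG
GGWGGG
GGWGGG
GGGGGG
After op 6 paint(0,1,G):
WGGGGG
GGWGGG
GGWGGG
GGWGGG
GGGGGG
After op 7 paint(0,5,G):
WGGGGG
GGWGGG
GGWGGG
GGWGGG
GGGGGG

Answer: WGGGGG
GGWGGG
GGWGGG
GGWGGG
GGGGGG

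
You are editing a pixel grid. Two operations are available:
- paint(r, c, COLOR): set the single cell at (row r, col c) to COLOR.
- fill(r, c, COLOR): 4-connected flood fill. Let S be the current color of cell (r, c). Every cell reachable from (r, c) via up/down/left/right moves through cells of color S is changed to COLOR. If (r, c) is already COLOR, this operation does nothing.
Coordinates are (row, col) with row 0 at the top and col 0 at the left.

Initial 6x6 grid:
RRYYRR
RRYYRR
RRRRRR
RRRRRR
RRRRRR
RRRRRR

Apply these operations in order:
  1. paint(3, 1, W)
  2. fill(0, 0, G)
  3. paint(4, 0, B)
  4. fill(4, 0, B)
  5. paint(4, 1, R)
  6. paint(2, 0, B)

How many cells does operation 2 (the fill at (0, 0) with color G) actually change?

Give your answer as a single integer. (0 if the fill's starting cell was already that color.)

After op 1 paint(3,1,W):
RRYYRR
RRYYRR
RRRRRR
RWRRRR
RRRRRR
RRRRRR
After op 2 fill(0,0,G) [31 cells changed]:
GGYYGG
GGYYGG
GGGGGG
GWGGGG
GGGGGG
GGGGGG

Answer: 31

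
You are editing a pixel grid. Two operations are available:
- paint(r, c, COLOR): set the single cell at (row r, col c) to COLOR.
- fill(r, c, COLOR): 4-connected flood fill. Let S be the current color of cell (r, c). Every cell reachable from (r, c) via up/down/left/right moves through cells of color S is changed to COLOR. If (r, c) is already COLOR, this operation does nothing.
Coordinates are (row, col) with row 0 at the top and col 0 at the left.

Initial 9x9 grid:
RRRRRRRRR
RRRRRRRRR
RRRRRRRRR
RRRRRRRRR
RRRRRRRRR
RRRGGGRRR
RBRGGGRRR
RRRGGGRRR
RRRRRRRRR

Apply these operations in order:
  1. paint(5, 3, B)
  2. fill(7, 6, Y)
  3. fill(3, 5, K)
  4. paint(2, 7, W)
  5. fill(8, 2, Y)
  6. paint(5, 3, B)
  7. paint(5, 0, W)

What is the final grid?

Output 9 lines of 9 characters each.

Answer: YYYYYYYYY
YYYYYYYYY
YYYYYYYWY
YYYYYYYYY
YYYYYYYYY
WYYBGGYYY
YBYGGGYYY
YYYGGGYYY
YYYYYYYYY

Derivation:
After op 1 paint(5,3,B):
RRRRRRRRR
RRRRRRRRR
RRRRRRRRR
RRRRRRRRR
RRRRRRRRR
RRRBGGRRR
RBRGGGRRR
RRRGGGRRR
RRRRRRRRR
After op 2 fill(7,6,Y) [71 cells changed]:
YYYYYYYYY
YYYYYYYYY
YYYYYYYYY
YYYYYYYYY
YYYYYYYYY
YYYBGGYYY
YBYGGGYYY
YYYGGGYYY
YYYYYYYYY
After op 3 fill(3,5,K) [71 cells changed]:
KKKKKKKKK
KKKKKKKKK
KKKKKKKKK
KKKKKKKKK
KKKKKKKKK
KKKBGGKKK
KBKGGGKKK
KKKGGGKKK
KKKKKKKKK
After op 4 paint(2,7,W):
KKKKKKKKK
KKKKKKKKK
KKKKKKKWK
KKKKKKKKK
KKKKKKKKK
KKKBGGKKK
KBKGGGKKK
KKKGGGKKK
KKKKKKKKK
After op 5 fill(8,2,Y) [70 cells changed]:
YYYYYYYYY
YYYYYYYYY
YYYYYYYWY
YYYYYYYYY
YYYYYYYYY
YYYBGGYYY
YBYGGGYYY
YYYGGGYYY
YYYYYYYYY
After op 6 paint(5,3,B):
YYYYYYYYY
YYYYYYYYY
YYYYYYYWY
YYYYYYYYY
YYYYYYYYY
YYYBGGYYY
YBYGGGYYY
YYYGGGYYY
YYYYYYYYY
After op 7 paint(5,0,W):
YYYYYYYYY
YYYYYYYYY
YYYYYYYWY
YYYYYYYYY
YYYYYYYYY
WYYBGGYYY
YBYGGGYYY
YYYGGGYYY
YYYYYYYYY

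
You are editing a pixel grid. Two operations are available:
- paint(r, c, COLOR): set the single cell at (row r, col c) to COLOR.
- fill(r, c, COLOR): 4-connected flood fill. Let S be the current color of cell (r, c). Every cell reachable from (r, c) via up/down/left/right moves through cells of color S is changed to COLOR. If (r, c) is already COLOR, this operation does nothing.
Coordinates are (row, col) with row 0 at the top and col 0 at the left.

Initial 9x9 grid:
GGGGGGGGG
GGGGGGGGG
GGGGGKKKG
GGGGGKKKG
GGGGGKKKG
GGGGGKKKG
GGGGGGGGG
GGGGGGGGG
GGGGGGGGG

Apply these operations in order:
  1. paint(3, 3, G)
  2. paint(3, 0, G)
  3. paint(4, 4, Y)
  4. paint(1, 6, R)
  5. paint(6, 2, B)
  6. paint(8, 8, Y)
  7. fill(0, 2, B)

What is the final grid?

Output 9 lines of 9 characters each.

After op 1 paint(3,3,G):
GGGGGGGGG
GGGGGGGGG
GGGGGKKKG
GGGGGKKKG
GGGGGKKKG
GGGGGKKKG
GGGGGGGGG
GGGGGGGGG
GGGGGGGGG
After op 2 paint(3,0,G):
GGGGGGGGG
GGGGGGGGG
GGGGGKKKG
GGGGGKKKG
GGGGGKKKG
GGGGGKKKG
GGGGGGGGG
GGGGGGGGG
GGGGGGGGG
After op 3 paint(4,4,Y):
GGGGGGGGG
GGGGGGGGG
GGGGGKKKG
GGGGGKKKG
GGGGYKKKG
GGGGGKKKG
GGGGGGGGG
GGGGGGGGG
GGGGGGGGG
After op 4 paint(1,6,R):
GGGGGGGGG
GGGGGGRGG
GGGGGKKKG
GGGGGKKKG
GGGGYKKKG
GGGGGKKKG
GGGGGGGGG
GGGGGGGGG
GGGGGGGGG
After op 5 paint(6,2,B):
GGGGGGGGG
GGGGGGRGG
GGGGGKKKG
GGGGGKKKG
GGGGYKKKG
GGGGGKKKG
GGBGGGGGG
GGGGGGGGG
GGGGGGGGG
After op 6 paint(8,8,Y):
GGGGGGGGG
GGGGGGRGG
GGGGGKKKG
GGGGGKKKG
GGGGYKKKG
GGGGGKKKG
GGBGGGGGG
GGGGGGGGG
GGGGGGGGY
After op 7 fill(0,2,B) [65 cells changed]:
BBBBBBBBB
BBBBBBRBB
BBBBBKKKB
BBBBBKKKB
BBBBYKKKB
BBBBBKKKB
BBBBBBBBB
BBBBBBBBB
BBBBBBBBY

Answer: BBBBBBBBB
BBBBBBRBB
BBBBBKKKB
BBBBBKKKB
BBBBYKKKB
BBBBBKKKB
BBBBBBBBB
BBBBBBBBB
BBBBBBBBY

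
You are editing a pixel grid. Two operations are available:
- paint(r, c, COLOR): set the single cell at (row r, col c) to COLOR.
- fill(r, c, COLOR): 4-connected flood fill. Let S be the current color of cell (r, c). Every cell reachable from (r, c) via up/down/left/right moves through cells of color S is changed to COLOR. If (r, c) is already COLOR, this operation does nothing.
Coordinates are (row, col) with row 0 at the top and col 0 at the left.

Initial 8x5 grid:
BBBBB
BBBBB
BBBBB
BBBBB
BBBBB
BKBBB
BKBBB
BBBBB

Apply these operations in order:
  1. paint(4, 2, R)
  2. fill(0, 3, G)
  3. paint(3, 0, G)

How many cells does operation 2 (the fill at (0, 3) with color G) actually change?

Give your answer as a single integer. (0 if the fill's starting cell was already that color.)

After op 1 paint(4,2,R):
BBBBB
BBBBB
BBBBB
BBBBB
BBRBB
BKBBB
BKBBB
BBBBB
After op 2 fill(0,3,G) [37 cells changed]:
GGGGG
GGGGG
GGGGG
GGGGG
GGRGG
GKGGG
GKGGG
GGGGG

Answer: 37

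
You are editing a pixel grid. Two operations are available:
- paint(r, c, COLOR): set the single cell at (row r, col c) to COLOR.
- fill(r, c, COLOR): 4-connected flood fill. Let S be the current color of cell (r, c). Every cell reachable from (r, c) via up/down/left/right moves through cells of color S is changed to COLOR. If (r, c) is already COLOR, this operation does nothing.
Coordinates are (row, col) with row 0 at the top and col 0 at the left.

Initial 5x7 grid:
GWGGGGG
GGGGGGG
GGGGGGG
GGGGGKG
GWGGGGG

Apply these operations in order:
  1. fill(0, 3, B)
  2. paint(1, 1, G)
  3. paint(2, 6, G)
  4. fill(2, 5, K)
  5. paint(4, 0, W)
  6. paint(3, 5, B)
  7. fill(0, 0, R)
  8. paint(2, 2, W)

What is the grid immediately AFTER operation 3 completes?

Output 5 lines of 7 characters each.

After op 1 fill(0,3,B) [32 cells changed]:
BWBBBBB
BBBBBBB
BBBBBBB
BBBBBKB
BWBBBBB
After op 2 paint(1,1,G):
BWBBBBB
BGBBBBB
BBBBBBB
BBBBBKB
BWBBBBB
After op 3 paint(2,6,G):
BWBBBBB
BGBBBBB
BBBBBBG
BBBBBKB
BWBBBBB

Answer: BWBBBBB
BGBBBBB
BBBBBBG
BBBBBKB
BWBBBBB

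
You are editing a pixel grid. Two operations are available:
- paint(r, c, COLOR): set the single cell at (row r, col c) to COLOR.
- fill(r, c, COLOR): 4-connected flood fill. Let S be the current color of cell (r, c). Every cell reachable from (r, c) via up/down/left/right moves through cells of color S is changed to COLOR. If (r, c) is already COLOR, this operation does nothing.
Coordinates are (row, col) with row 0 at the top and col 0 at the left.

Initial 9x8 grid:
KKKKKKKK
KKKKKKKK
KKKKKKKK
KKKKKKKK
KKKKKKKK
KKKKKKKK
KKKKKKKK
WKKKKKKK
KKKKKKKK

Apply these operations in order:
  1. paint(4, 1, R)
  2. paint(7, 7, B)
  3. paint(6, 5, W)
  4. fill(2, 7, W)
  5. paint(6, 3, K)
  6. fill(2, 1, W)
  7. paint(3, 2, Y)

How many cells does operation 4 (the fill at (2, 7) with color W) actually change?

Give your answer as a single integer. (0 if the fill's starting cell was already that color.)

After op 1 paint(4,1,R):
KKKKKKKK
KKKKKKKK
KKKKKKKK
KKKKKKKK
KRKKKKKK
KKKKKKKK
KKKKKKKK
WKKKKKKK
KKKKKKKK
After op 2 paint(7,7,B):
KKKKKKKK
KKKKKKKK
KKKKKKKK
KKKKKKKK
KRKKKKKK
KKKKKKKK
KKKKKKKK
WKKKKKKB
KKKKKKKK
After op 3 paint(6,5,W):
KKKKKKKK
KKKKKKKK
KKKKKKKK
KKKKKKKK
KRKKKKKK
KKKKKKKK
KKKKKWKK
WKKKKKKB
KKKKKKKK
After op 4 fill(2,7,W) [68 cells changed]:
WWWWWWWW
WWWWWWWW
WWWWWWWW
WWWWWWWW
WRWWWWWW
WWWWWWWW
WWWWWWWW
WWWWWWWB
WWWWWWWW

Answer: 68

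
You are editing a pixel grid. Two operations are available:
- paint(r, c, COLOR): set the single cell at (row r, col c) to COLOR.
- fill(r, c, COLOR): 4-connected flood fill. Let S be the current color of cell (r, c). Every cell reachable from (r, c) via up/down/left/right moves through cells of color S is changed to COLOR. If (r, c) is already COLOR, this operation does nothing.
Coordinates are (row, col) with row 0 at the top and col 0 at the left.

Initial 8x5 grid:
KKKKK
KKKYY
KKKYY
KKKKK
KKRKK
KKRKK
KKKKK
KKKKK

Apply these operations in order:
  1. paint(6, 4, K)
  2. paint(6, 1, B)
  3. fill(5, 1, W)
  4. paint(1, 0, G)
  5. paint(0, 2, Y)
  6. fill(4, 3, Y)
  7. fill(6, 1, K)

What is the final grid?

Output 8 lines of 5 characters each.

After op 1 paint(6,4,K):
KKKKK
KKKYY
KKKYY
KKKKK
KKRKK
KKRKK
KKKKK
KKKKK
After op 2 paint(6,1,B):
KKKKK
KKKYY
KKKYY
KKKKK
KKRKK
KKRKK
KBKKK
KKKKK
After op 3 fill(5,1,W) [33 cells changed]:
WWWWW
WWWYY
WWWYY
WWWWW
WWRWW
WWRWW
WBWWW
WWWWW
After op 4 paint(1,0,G):
WWWWW
GWWYY
WWWYY
WWWWW
WWRWW
WWRWW
WBWWW
WWWWW
After op 5 paint(0,2,Y):
WWYWW
GWWYY
WWWYY
WWWWW
WWRWW
WWRWW
WBWWW
WWWWW
After op 6 fill(4,3,Y) [29 cells changed]:
YYYWW
GYYYY
YYYYY
YYYYY
YYRYY
YYRYY
YBYYY
YYYYY
After op 7 fill(6,1,K) [1 cells changed]:
YYYWW
GYYYY
YYYYY
YYYYY
YYRYY
YYRYY
YKYYY
YYYYY

Answer: YYYWW
GYYYY
YYYYY
YYYYY
YYRYY
YYRYY
YKYYY
YYYYY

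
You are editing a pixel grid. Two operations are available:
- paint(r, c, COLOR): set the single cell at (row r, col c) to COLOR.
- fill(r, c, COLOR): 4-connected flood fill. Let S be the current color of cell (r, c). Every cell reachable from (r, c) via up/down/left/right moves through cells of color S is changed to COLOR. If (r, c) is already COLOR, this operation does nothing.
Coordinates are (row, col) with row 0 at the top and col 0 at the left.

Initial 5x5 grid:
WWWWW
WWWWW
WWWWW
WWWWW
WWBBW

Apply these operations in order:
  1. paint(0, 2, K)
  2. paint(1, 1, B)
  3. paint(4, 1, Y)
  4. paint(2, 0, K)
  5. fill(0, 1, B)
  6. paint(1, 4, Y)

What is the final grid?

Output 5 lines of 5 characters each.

After op 1 paint(0,2,K):
WWKWW
WWWWW
WWWWW
WWWWW
WWBBW
After op 2 paint(1,1,B):
WWKWW
WBWWW
WWWWW
WWWWW
WWBBW
After op 3 paint(4,1,Y):
WWKWW
WBWWW
WWWWW
WWWWW
WYBBW
After op 4 paint(2,0,K):
WWKWW
WBWWW
KWWWW
WWWWW
WYBBW
After op 5 fill(0,1,B) [3 cells changed]:
BBKWW
BBWWW
KWWWW
WWWWW
WYBBW
After op 6 paint(1,4,Y):
BBKWW
BBWWY
KWWWW
WWWWW
WYBBW

Answer: BBKWW
BBWWY
KWWWW
WWWWW
WYBBW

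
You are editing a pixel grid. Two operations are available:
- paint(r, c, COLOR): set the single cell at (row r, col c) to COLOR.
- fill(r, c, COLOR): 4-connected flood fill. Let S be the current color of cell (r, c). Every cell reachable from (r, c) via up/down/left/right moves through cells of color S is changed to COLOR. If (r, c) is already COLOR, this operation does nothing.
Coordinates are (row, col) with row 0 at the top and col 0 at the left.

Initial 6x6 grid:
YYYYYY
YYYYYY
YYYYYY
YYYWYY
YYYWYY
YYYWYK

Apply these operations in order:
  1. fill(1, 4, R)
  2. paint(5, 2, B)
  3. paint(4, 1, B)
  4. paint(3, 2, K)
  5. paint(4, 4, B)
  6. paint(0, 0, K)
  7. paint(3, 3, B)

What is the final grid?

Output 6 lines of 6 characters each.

After op 1 fill(1,4,R) [32 cells changed]:
RRRRRR
RRRRRR
RRRRRR
RRRWRR
RRRWRR
RRRWRK
After op 2 paint(5,2,B):
RRRRRR
RRRRRR
RRRRRR
RRRWRR
RRRWRR
RRBWRK
After op 3 paint(4,1,B):
RRRRRR
RRRRRR
RRRRRR
RRRWRR
RBRWRR
RRBWRK
After op 4 paint(3,2,K):
RRRRRR
RRRRRR
RRRRRR
RRKWRR
RBRWRR
RRBWRK
After op 5 paint(4,4,B):
RRRRRR
RRRRRR
RRRRRR
RRKWRR
RBRWBR
RRBWRK
After op 6 paint(0,0,K):
KRRRRR
RRRRRR
RRRRRR
RRKWRR
RBRWBR
RRBWRK
After op 7 paint(3,3,B):
KRRRRR
RRRRRR
RRRRRR
RRKBRR
RBRWBR
RRBWRK

Answer: KRRRRR
RRRRRR
RRRRRR
RRKBRR
RBRWBR
RRBWRK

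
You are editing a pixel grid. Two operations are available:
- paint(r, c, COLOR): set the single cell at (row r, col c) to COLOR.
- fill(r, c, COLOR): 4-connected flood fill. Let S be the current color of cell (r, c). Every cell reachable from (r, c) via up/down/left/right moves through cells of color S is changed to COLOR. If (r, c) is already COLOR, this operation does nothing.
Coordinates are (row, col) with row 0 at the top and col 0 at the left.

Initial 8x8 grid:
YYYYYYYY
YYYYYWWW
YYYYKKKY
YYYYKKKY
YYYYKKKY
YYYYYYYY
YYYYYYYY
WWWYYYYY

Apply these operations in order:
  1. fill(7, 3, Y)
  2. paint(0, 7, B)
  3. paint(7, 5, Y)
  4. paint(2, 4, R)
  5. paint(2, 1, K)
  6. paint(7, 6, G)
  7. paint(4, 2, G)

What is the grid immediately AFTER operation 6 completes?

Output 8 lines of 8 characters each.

Answer: YYYYYYYB
YYYYYWWW
YKYYRKKY
YYYYKKKY
YYYYKKKY
YYYYYYYY
YYYYYYYY
WWWYYYGY

Derivation:
After op 1 fill(7,3,Y) [0 cells changed]:
YYYYYYYY
YYYYYWWW
YYYYKKKY
YYYYKKKY
YYYYKKKY
YYYYYYYY
YYYYYYYY
WWWYYYYY
After op 2 paint(0,7,B):
YYYYYYYB
YYYYYWWW
YYYYKKKY
YYYYKKKY
YYYYKKKY
YYYYYYYY
YYYYYYYY
WWWYYYYY
After op 3 paint(7,5,Y):
YYYYYYYB
YYYYYWWW
YYYYKKKY
YYYYKKKY
YYYYKKKY
YYYYYYYY
YYYYYYYY
WWWYYYYY
After op 4 paint(2,4,R):
YYYYYYYB
YYYYYWWW
YYYYRKKY
YYYYKKKY
YYYYKKKY
YYYYYYYY
YYYYYYYY
WWWYYYYY
After op 5 paint(2,1,K):
YYYYYYYB
YYYYYWWW
YKYYRKKY
YYYYKKKY
YYYYKKKY
YYYYYYYY
YYYYYYYY
WWWYYYYY
After op 6 paint(7,6,G):
YYYYYYYB
YYYYYWWW
YKYYRKKY
YYYYKKKY
YYYYKKKY
YYYYYYYY
YYYYYYYY
WWWYYYGY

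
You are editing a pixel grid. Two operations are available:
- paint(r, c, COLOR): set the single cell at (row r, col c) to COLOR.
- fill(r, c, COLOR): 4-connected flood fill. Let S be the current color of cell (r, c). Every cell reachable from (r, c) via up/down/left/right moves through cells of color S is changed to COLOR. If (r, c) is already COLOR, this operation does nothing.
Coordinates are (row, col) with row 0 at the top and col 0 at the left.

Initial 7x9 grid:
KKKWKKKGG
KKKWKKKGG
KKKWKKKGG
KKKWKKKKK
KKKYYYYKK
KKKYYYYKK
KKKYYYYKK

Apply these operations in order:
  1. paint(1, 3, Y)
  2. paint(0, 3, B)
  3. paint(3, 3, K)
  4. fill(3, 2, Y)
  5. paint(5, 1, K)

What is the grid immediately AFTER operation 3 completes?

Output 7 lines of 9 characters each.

After op 1 paint(1,3,Y):
KKKWKKKGG
KKKYKKKGG
KKKWKKKGG
KKKWKKKKK
KKKYYYYKK
KKKYYYYKK
KKKYYYYKK
After op 2 paint(0,3,B):
KKKBKKKGG
KKKYKKKGG
KKKWKKKGG
KKKWKKKKK
KKKYYYYKK
KKKYYYYKK
KKKYYYYKK
After op 3 paint(3,3,K):
KKKBKKKGG
KKKYKKKGG
KKKWKKKGG
KKKKKKKKK
KKKYYYYKK
KKKYYYYKK
KKKYYYYKK

Answer: KKKBKKKGG
KKKYKKKGG
KKKWKKKGG
KKKKKKKKK
KKKYYYYKK
KKKYYYYKK
KKKYYYYKK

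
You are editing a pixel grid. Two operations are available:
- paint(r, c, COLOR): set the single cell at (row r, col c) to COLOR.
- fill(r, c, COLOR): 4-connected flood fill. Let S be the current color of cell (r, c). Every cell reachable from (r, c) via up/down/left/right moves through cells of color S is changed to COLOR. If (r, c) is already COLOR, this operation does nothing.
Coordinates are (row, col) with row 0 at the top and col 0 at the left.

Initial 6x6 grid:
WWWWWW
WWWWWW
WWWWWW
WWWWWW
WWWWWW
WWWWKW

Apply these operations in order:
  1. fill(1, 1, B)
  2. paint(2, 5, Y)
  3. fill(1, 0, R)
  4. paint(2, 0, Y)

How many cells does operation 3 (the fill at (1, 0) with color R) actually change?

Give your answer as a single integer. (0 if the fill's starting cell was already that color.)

Answer: 34

Derivation:
After op 1 fill(1,1,B) [35 cells changed]:
BBBBBB
BBBBBB
BBBBBB
BBBBBB
BBBBBB
BBBBKB
After op 2 paint(2,5,Y):
BBBBBB
BBBBBB
BBBBBY
BBBBBB
BBBBBB
BBBBKB
After op 3 fill(1,0,R) [34 cells changed]:
RRRRRR
RRRRRR
RRRRRY
RRRRRR
RRRRRR
RRRRKR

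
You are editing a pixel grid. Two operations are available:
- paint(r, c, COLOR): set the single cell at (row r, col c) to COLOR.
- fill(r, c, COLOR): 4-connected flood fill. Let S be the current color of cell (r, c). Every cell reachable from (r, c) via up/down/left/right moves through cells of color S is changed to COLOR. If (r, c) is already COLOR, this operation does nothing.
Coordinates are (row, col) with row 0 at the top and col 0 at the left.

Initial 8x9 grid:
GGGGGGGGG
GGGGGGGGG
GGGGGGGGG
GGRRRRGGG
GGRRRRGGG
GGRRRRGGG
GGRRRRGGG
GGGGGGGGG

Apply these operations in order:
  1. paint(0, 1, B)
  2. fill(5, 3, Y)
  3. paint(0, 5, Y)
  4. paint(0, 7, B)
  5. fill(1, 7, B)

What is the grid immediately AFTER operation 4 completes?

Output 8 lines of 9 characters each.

After op 1 paint(0,1,B):
GBGGGGGGG
GGGGGGGGG
GGGGGGGGG
GGRRRRGGG
GGRRRRGGG
GGRRRRGGG
GGRRRRGGG
GGGGGGGGG
After op 2 fill(5,3,Y) [16 cells changed]:
GBGGGGGGG
GGGGGGGGG
GGGGGGGGG
GGYYYYGGG
GGYYYYGGG
GGYYYYGGG
GGYYYYGGG
GGGGGGGGG
After op 3 paint(0,5,Y):
GBGGGYGGG
GGGGGGGGG
GGGGGGGGG
GGYYYYGGG
GGYYYYGGG
GGYYYYGGG
GGYYYYGGG
GGGGGGGGG
After op 4 paint(0,7,B):
GBGGGYGBG
GGGGGGGGG
GGGGGGGGG
GGYYYYGGG
GGYYYYGGG
GGYYYYGGG
GGYYYYGGG
GGGGGGGGG

Answer: GBGGGYGBG
GGGGGGGGG
GGGGGGGGG
GGYYYYGGG
GGYYYYGGG
GGYYYYGGG
GGYYYYGGG
GGGGGGGGG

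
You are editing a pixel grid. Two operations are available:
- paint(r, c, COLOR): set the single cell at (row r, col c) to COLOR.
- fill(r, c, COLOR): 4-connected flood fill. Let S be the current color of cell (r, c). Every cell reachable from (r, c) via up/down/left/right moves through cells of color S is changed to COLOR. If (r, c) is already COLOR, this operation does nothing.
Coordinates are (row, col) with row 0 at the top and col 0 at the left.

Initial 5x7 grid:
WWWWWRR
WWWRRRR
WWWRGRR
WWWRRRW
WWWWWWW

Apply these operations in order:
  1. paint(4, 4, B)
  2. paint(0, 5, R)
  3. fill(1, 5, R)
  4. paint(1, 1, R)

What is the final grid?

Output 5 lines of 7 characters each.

After op 1 paint(4,4,B):
WWWWWRR
WWWRRRR
WWWRGRR
WWWRRRW
WWWWBWW
After op 2 paint(0,5,R):
WWWWWRR
WWWRRRR
WWWRGRR
WWWRRRW
WWWWBWW
After op 3 fill(1,5,R) [0 cells changed]:
WWWWWRR
WWWRRRR
WWWRGRR
WWWRRRW
WWWWBWW
After op 4 paint(1,1,R):
WWWWWRR
WRWRRRR
WWWRGRR
WWWRRRW
WWWWBWW

Answer: WWWWWRR
WRWRRRR
WWWRGRR
WWWRRRW
WWWWBWW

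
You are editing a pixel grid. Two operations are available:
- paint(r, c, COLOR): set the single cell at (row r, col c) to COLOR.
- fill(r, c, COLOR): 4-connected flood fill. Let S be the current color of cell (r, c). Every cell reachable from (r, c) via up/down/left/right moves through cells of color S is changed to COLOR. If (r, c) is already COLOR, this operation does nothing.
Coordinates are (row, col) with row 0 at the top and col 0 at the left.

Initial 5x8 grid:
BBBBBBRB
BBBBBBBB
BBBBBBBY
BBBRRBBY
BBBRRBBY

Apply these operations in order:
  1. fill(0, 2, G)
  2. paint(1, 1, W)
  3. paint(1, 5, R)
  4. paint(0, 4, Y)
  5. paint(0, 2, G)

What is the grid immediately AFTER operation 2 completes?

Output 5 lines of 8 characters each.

Answer: GGGGGGRG
GWGGGGGG
GGGGGGGY
GGGRRGGY
GGGRRGGY

Derivation:
After op 1 fill(0,2,G) [32 cells changed]:
GGGGGGRG
GGGGGGGG
GGGGGGGY
GGGRRGGY
GGGRRGGY
After op 2 paint(1,1,W):
GGGGGGRG
GWGGGGGG
GGGGGGGY
GGGRRGGY
GGGRRGGY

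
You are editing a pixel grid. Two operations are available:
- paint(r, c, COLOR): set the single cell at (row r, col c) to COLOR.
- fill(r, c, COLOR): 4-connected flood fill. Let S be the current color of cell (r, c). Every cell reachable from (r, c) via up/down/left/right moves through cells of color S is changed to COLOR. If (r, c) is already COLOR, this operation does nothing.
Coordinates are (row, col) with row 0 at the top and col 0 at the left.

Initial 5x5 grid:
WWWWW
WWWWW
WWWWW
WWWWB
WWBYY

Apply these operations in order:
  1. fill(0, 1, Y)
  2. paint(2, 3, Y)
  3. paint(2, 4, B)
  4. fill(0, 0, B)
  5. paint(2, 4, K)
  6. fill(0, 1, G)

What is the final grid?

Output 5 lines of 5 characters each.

After op 1 fill(0,1,Y) [21 cells changed]:
YYYYY
YYYYY
YYYYY
YYYYB
YYBYY
After op 2 paint(2,3,Y):
YYYYY
YYYYY
YYYYY
YYYYB
YYBYY
After op 3 paint(2,4,B):
YYYYY
YYYYY
YYYYB
YYYYB
YYBYY
After op 4 fill(0,0,B) [22 cells changed]:
BBBBB
BBBBB
BBBBB
BBBBB
BBBBB
After op 5 paint(2,4,K):
BBBBB
BBBBB
BBBBK
BBBBB
BBBBB
After op 6 fill(0,1,G) [24 cells changed]:
GGGGG
GGGGG
GGGGK
GGGGG
GGGGG

Answer: GGGGG
GGGGG
GGGGK
GGGGG
GGGGG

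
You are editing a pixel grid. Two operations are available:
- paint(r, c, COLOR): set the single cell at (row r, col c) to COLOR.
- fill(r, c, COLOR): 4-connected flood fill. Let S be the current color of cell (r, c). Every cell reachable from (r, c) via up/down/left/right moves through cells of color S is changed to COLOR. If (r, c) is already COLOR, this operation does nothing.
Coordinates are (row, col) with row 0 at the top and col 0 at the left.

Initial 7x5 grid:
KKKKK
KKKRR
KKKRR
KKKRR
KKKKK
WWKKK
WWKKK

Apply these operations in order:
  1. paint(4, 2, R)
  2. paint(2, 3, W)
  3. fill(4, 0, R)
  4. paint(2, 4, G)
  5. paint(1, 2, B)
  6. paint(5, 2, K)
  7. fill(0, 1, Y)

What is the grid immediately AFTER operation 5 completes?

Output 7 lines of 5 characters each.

After op 1 paint(4,2,R):
KKKKK
KKKRR
KKKRR
KKKRR
KKRKK
WWKKK
WWKKK
After op 2 paint(2,3,W):
KKKKK
KKKRR
KKKWR
KKKRR
KKRKK
WWKKK
WWKKK
After op 3 fill(4,0,R) [16 cells changed]:
RRRRR
RRRRR
RRRWR
RRRRR
RRRKK
WWKKK
WWKKK
After op 4 paint(2,4,G):
RRRRR
RRRRR
RRRWG
RRRRR
RRRKK
WWKKK
WWKKK
After op 5 paint(1,2,B):
RRRRR
RRBRR
RRRWG
RRRRR
RRRKK
WWKKK
WWKKK

Answer: RRRRR
RRBRR
RRRWG
RRRRR
RRRKK
WWKKK
WWKKK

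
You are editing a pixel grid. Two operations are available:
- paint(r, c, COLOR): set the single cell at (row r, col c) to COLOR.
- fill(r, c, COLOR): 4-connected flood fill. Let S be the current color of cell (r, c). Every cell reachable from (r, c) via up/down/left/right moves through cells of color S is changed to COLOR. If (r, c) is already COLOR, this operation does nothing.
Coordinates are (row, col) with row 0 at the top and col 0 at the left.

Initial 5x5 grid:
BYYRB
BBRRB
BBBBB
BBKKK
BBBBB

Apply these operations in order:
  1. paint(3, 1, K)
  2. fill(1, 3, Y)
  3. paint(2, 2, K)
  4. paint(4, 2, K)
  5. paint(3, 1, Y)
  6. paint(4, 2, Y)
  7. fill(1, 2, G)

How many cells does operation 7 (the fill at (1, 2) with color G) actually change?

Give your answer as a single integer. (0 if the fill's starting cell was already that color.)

After op 1 paint(3,1,K):
BYYRB
BBRRB
BBBBB
BKKKK
BBBBB
After op 2 fill(1,3,Y) [3 cells changed]:
BYYYB
BBYYB
BBBBB
BKKKK
BBBBB
After op 3 paint(2,2,K):
BYYYB
BBYYB
BBKBB
BKKKK
BBBBB
After op 4 paint(4,2,K):
BYYYB
BBYYB
BBKBB
BKKKK
BBKBB
After op 5 paint(3,1,Y):
BYYYB
BBYYB
BBKBB
BYKKK
BBKBB
After op 6 paint(4,2,Y):
BYYYB
BBYYB
BBKBB
BYKKK
BBYBB
After op 7 fill(1,2,G) [5 cells changed]:
BGGGB
BBGGB
BBKBB
BYKKK
BBYBB

Answer: 5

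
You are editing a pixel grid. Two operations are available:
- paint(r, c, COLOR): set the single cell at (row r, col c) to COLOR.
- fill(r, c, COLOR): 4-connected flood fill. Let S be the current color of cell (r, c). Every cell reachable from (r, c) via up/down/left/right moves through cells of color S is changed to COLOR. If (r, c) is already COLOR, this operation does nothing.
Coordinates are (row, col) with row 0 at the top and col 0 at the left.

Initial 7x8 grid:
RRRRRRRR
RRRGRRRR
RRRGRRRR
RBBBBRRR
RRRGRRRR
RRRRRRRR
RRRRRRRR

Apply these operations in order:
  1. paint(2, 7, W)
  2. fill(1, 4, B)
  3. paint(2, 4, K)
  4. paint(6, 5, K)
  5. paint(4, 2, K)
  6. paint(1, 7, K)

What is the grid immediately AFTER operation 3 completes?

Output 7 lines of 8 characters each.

Answer: BBBBBBBB
BBBGBBBB
BBBGKBBW
BBBBBBBB
BBBGBBBB
BBBBBBBB
BBBBBBBB

Derivation:
After op 1 paint(2,7,W):
RRRRRRRR
RRRGRRRR
RRRGRRRW
RBBBBRRR
RRRGRRRR
RRRRRRRR
RRRRRRRR
After op 2 fill(1,4,B) [48 cells changed]:
BBBBBBBB
BBBGBBBB
BBBGBBBW
BBBBBBBB
BBBGBBBB
BBBBBBBB
BBBBBBBB
After op 3 paint(2,4,K):
BBBBBBBB
BBBGBBBB
BBBGKBBW
BBBBBBBB
BBBGBBBB
BBBBBBBB
BBBBBBBB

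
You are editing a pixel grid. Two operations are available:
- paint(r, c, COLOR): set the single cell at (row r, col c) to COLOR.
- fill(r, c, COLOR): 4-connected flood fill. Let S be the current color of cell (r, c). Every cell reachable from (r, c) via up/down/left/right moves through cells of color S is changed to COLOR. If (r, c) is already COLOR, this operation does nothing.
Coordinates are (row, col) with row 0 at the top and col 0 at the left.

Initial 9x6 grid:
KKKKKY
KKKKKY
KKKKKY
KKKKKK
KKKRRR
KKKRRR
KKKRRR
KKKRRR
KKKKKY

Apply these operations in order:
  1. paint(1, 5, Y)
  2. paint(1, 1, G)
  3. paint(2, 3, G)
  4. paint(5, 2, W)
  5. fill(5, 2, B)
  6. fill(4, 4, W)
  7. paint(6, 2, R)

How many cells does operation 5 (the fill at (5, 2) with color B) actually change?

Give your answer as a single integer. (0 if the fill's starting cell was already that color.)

Answer: 1

Derivation:
After op 1 paint(1,5,Y):
KKKKKY
KKKKKY
KKKKKY
KKKKKK
KKKRRR
KKKRRR
KKKRRR
KKKRRR
KKKKKY
After op 2 paint(1,1,G):
KKKKKY
KGKKKY
KKKKKY
KKKKKK
KKKRRR
KKKRRR
KKKRRR
KKKRRR
KKKKKY
After op 3 paint(2,3,G):
KKKKKY
KGKKKY
KKKGKY
KKKKKK
KKKRRR
KKKRRR
KKKRRR
KKKRRR
KKKKKY
After op 4 paint(5,2,W):
KKKKKY
KGKKKY
KKKGKY
KKKKKK
KKKRRR
KKWRRR
KKKRRR
KKKRRR
KKKKKY
After op 5 fill(5,2,B) [1 cells changed]:
KKKKKY
KGKKKY
KKKGKY
KKKKKK
KKKRRR
KKBRRR
KKKRRR
KKKRRR
KKKKKY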